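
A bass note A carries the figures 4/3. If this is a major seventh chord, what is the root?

The figures 4/3 mean the fifth of the chord is in the bass. If A is the fifth of a major seventh chord, the root is D (chord tones D–F#–A–C#).

D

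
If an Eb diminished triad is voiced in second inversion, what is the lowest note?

Bbb

The fifth of Eb diminished (Eb–Gb–Bbb) is Bbb; that is the bass in second inversion.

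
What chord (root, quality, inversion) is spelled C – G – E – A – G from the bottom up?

A minor seventh, first inversion

Reducing to letter names: C, G, E, A. These stack in thirds as A–C–E–G — an A minor seventh chord.
With the third (C) in the bass, the chord is in first inversion (figured bass 6/5).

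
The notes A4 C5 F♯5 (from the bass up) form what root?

F#

Reordering A, C, F# into stacked thirds gives F#–A–C; the bottom of that stack, F#, is the root.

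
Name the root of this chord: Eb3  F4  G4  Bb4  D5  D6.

Reordering Eb, F, G, Bb, D into stacked thirds gives Eb–G–Bb–D–F; the bottom of that stack, Eb, is the root.

Eb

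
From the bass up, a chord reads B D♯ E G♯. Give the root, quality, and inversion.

E major seventh, second inversion

Reducing to letter names: B, D#, E, G#. These stack in thirds as E–G#–B–D# — an E major seventh chord.
B is the fifth of E major seventh; fifth in the bass means second inversion (figured bass 4/3).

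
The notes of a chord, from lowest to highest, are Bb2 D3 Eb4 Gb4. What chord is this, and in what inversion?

Eb minor-major seventh, second inversion

The pitch classes Bb, D, Eb, Gb arrange in thirds as Eb–Gb–Bb–D: an Eb minor-major seventh chord.
The lowest note is Bb, the fifth of the chord, so this is second inversion (figured bass 4/3).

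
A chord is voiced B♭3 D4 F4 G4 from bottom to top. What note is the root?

G

Reordering Bb, D, F, G into stacked thirds gives G–Bb–D–F; the bottom of that stack, G, is the root.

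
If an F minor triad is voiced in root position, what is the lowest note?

F minor is F–Ab–C. Root position places the root in the bass: F.

F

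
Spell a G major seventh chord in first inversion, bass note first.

G major seventh is G–B–D–F#. First inversion puts the third (B) in the bass, with the remaining tones above: B, D, F#, G.

B, D, F#, G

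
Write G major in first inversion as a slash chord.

First inversion of G major has the third (B) in the bass. As a slash chord: GM/B.

GM/B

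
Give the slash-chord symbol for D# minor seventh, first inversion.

First inversion of D# minor seventh has the third (F#) in the bass. As a slash chord: D#m7/F#.

D#m7/F#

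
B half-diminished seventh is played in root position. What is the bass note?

B

The root of B half-diminished seventh (B–D–F–A) is B; that is the bass in root position.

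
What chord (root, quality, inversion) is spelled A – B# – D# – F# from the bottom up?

The distinct note names are A, B#, D#, F#. Stacked in thirds they read B#–D#–F#–A, which is a diminished seventh chord on B#.
The lowest note is A, the seventh of the chord, so this is third inversion (figured bass 4/2).

B# diminished seventh, third inversion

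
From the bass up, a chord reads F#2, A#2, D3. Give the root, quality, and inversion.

D augmented, first inversion

Reducing to letter names: F#, A#, D. These stack in thirds as D–F#–A# — a D augmented triad.
With the third (F#) in the bass, the chord is in first inversion (figured bass 6).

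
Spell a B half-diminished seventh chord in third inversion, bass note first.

The chord tones are B–D–F–A. With the seventh (A) lowest for third inversion: A, B, D, F.

A, B, D, F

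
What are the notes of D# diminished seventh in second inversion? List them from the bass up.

A, C, D#, F#

Spelling D# diminished seventh: D#–F#–A–C. In second inversion the fifth is bass, giving A, C, D#, F# from the bottom.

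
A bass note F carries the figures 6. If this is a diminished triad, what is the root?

The figures 6 mean the third of the chord is in the bass. If F is the third of a diminished triad, the root is D (chord tones D–F–Ab).

D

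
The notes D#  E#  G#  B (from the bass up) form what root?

D#, E#, G#, B are the tones of an E# half-diminished seventh chord (E#–G#–B–D#), making E# the root.

E#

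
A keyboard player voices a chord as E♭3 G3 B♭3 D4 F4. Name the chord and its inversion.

Eb major ninth, root position

Reducing to letter names: Eb, G, Bb, D, F. These stack in thirds as Eb–G–Bb–D–F — an Eb major ninth chord.
The lowest note is Eb, the root of the chord, so this is root position.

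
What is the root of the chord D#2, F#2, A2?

The distinct letter names are D#, F#, A. Arranged as a stack of thirds they read D#–F#–A, so D# is the root (a D# diminished triad).

D#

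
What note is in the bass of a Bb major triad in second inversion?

Bb major is Bb–D–F. Second inversion places the fifth in the bass: F.

F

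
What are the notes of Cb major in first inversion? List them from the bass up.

Eb, Gb, Cb

Cb major is Cb–Eb–Gb. First inversion puts the third (Eb) in the bass, with the remaining tones above: Eb, Gb, Cb.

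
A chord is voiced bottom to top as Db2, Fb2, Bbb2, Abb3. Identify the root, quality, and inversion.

The distinct note names are Db, Fb, Bbb, Abb. Stacked in thirds they read Bbb–Db–Fb–Abb, which is a dominant seventh chord on Bbb.
The lowest note is Db, the third of the chord, so this is first inversion (figured bass 6/5).

Bbb dominant seventh, first inversion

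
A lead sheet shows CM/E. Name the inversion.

CM/E means C major with E in the bass. E is the third of C major (C–E–G), so this is first inversion.

first inversion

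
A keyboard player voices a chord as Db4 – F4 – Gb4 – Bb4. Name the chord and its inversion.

Reducing to letter names: Db, F, Gb, Bb. These stack in thirds as Gb–Bb–Db–F — a Gb major seventh chord.
With the fifth (Db) in the bass, the chord is in second inversion (figured bass 4/3).

Gb major seventh, second inversion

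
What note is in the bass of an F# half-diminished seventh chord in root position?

F#

The root of F# half-diminished seventh (F#–A–C–E) is F#; that is the bass in root position.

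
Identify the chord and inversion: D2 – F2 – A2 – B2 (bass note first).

B half-diminished seventh, first inversion

The pitch classes D, F, A, B arrange in thirds as B–D–F–A: a B half-diminished seventh chord.
With the third (D) in the bass, the chord is in first inversion (figured bass 6/5).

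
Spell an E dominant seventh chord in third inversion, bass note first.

D, E, G#, B

E dominant seventh is E–G#–B–D. Third inversion puts the seventh (D) in the bass, with the remaining tones above: D, E, G#, B.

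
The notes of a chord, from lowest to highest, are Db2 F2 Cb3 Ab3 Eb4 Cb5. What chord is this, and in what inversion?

Db dominant ninth, root position

Reducing to letter names: Db, F, Cb, Ab, Eb. These stack in thirds as Db–F–Ab–Cb–Eb — a Db dominant ninth chord.
With the root (Db) in the bass, the chord is in root position.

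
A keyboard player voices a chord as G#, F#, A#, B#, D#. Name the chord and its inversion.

The distinct note names are G#, F#, A#, B#, D#. Stacked in thirds they read G#–B#–D#–F#–A#, which is a dominant ninth chord on G#.
G# is the root of G# dominant ninth; root in the bass means root position.

G# dominant ninth, root position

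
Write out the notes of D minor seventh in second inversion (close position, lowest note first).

A, C, D, F

The chord tones are D–F–A–C. With the fifth (A) lowest for second inversion: A, C, D, F.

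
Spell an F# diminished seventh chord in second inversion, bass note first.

Spelling F# diminished seventh: F#–A–C–Eb. In second inversion the fifth is bass, giving C, Eb, F#, A from the bottom.

C, Eb, F#, A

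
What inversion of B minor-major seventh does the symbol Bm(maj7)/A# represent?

Bm(maj7)/A# means B minor-major seventh with A# in the bass. A# is the seventh of B minor-major seventh (B–D–F#–A#), so this is third inversion.

third inversion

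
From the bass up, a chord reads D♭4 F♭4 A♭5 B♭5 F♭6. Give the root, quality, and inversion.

The distinct note names are Db, Fb, Ab, Bb. Stacked in thirds they read Bb–Db–Fb–Ab, which is a half-diminished seventh chord on Bb.
The lowest note is Db, the third of the chord, so this is first inversion (figured bass 6/5).

Bb half-diminished seventh, first inversion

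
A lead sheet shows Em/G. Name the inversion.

first inversion

Em/G means E minor with G in the bass. G is the third of E minor (E–G–B), so this is first inversion.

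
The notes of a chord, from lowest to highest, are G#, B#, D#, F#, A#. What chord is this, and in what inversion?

G# dominant ninth, root position

The distinct note names are G#, B#, D#, F#, A#. Stacked in thirds they read G#–B#–D#–F#–A#, which is a dominant ninth chord on G#.
With the root (G#) in the bass, the chord is in root position.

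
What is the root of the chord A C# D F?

The distinct letter names are A, C#, D, F. Arranged as a stack of thirds they read D–F–A–C#, so D is the root (a D minor-major seventh chord).

D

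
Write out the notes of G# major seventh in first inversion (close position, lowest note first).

B#, D#, F##, G#

Spelling G# major seventh: G#–B#–D#–F##. In first inversion the third is bass, giving B#, D#, F##, G# from the bottom.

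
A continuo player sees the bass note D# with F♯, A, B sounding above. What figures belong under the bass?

The notes D#, F#, A, B stack in thirds as B–D#–F#–A — a B dominant seventh chord. The bass D# is the third, so this is first inversion: figured 6/5.

6/5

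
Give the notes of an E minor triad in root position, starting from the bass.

E, G, B

The chord tones are E–G–B. With the root (E) lowest for root position: E, G, B.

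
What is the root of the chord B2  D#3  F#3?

B

Reordering B, D#, F# into stacked thirds gives B–D#–F#; the bottom of that stack, B, is the root.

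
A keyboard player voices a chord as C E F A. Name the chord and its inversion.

F major seventh, second inversion

The distinct note names are C, E, F, A. Stacked in thirds they read F–A–C–E, which is a major seventh chord on F.
With the fifth (C) in the bass, the chord is in second inversion (figured bass 4/3).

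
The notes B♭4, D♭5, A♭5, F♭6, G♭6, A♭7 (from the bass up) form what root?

Bb, Db, Ab, Fb, Gb are the tones of a Gb dominant ninth chord (Gb–Bb–Db–Fb–Ab), making Gb the root.

Gb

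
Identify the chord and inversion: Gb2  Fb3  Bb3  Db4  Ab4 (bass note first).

Reducing to letter names: Gb, Fb, Bb, Db, Ab. These stack in thirds as Gb–Bb–Db–Fb–Ab — a Gb dominant ninth chord.
The lowest note is Gb, the root of the chord, so this is root position.

Gb dominant ninth, root position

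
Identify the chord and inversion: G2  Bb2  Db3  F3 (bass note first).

Reducing to letter names: G, Bb, Db, F. These stack in thirds as G–Bb–Db–F — a G half-diminished seventh chord.
G is the root of G half-diminished seventh; root in the bass means root position (figured bass 7).

G half-diminished seventh, root position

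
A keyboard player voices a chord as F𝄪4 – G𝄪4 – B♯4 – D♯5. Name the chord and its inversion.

The pitch classes F##, G##, B#, D# arrange in thirds as G##–B#–D#–F##: a G## half-diminished seventh chord.
With the seventh (F##) in the bass, the chord is in third inversion (figured bass 4/2).

G## half-diminished seventh, third inversion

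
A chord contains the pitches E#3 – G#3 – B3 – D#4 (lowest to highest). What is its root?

E#

The distinct letter names are E#, G#, B, D#. Arranged as a stack of thirds they read E#–G#–B–D#, so E# is the root (an E# half-diminished seventh chord).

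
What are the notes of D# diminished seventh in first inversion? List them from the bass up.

F#, A, C, D#

Spelling D# diminished seventh: D#–F#–A–C. In first inversion the third is bass, giving F#, A, C, D# from the bottom.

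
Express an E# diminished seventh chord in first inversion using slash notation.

E#dim7/G#

First inversion of E# diminished seventh has the third (G#) in the bass. As a slash chord: E#dim7/G#.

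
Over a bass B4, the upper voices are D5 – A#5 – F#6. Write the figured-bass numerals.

The notes B, D, A#, F# stack in thirds as B–D–F#–A# — a B minor-major seventh chord. The bass B is the root, so this is root position: figured 7.

7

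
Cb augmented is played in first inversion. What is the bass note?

Eb

The third of Cb augmented (Cb–Eb–G) is Eb; that is the bass in first inversion.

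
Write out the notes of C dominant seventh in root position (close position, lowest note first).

C, E, G, Bb

C dominant seventh is C–E–G–Bb. Root position puts the root (C) in the bass, with the remaining tones above: C, E, G, Bb.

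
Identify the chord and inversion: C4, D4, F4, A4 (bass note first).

D minor seventh, third inversion

Reducing to letter names: C, D, F, A. These stack in thirds as D–F–A–C — a D minor seventh chord.
The lowest note is C, the seventh of the chord, so this is third inversion (figured bass 4/2).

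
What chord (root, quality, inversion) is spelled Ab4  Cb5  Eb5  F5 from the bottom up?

The pitch classes Ab, Cb, Eb, F arrange in thirds as F–Ab–Cb–Eb: an F half-diminished seventh chord.
Ab is the third of F half-diminished seventh; third in the bass means first inversion (figured bass 6/5).

F half-diminished seventh, first inversion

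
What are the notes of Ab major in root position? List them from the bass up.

Ab major is Ab–C–Eb. Root position puts the root (Ab) in the bass, with the remaining tones above: Ab, C, Eb.

Ab, C, Eb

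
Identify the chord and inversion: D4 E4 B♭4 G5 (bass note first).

E half-diminished seventh, third inversion

Reducing to letter names: D, E, Bb, G. These stack in thirds as E–G–Bb–D — an E half-diminished seventh chord.
D is the seventh of E half-diminished seventh; seventh in the bass means third inversion (figured bass 4/2).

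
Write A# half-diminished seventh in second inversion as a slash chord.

A#ø7/E

Second inversion of A# half-diminished seventh has the fifth (E) in the bass. As a slash chord: A#ø7/E.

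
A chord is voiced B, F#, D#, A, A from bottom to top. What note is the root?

B

Reordering B, F#, D#, A into stacked thirds gives B–D#–F#–A; the bottom of that stack, B, is the root.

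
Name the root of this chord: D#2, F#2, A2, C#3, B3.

Reordering D#, F#, A, C#, B into stacked thirds gives B–D#–F#–A–C#; the bottom of that stack, B, is the root.

B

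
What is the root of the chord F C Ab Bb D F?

F, C, Ab, Bb, D are the tones of a Bb dominant ninth chord (Bb–D–F–Ab–C), making Bb the root.

Bb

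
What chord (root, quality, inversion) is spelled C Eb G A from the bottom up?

A half-diminished seventh, first inversion

The distinct note names are C, Eb, G, A. Stacked in thirds they read A–C–Eb–G, which is a half-diminished seventh chord on A.
The lowest note is C, the third of the chord, so this is first inversion (figured bass 6/5).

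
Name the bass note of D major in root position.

D

The root of D major (D–F#–A) is D; that is the bass in root position.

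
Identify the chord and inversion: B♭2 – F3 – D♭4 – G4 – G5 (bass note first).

The pitch classes Bb, F, Db, G arrange in thirds as G–Bb–Db–F: a G half-diminished seventh chord.
The lowest note is Bb, the third of the chord, so this is first inversion (figured bass 6/5).

G half-diminished seventh, first inversion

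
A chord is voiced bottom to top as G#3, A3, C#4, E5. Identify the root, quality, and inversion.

Reducing to letter names: G#, A, C#, E. These stack in thirds as A–C#–E–G# — an A major seventh chord.
G# is the seventh of A major seventh; seventh in the bass means third inversion (figured bass 4/2).

A major seventh, third inversion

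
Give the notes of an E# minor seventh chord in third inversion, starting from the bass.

The chord tones are E#–G#–B#–D#. With the seventh (D#) lowest for third inversion: D#, E#, G#, B#.

D#, E#, G#, B#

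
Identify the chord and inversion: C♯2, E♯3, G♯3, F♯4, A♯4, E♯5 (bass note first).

The pitch classes C#, E#, G#, F#, A# arrange in thirds as F#–A#–C#–E#–G#: an F# major ninth chord.
The lowest note is C#, the fifth of the chord, so this is second inversion.

F# major ninth, second inversion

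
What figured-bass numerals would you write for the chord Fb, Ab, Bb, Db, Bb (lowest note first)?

The notes Fb, Ab, Bb, Db stack in thirds as Bb–Db–Fb–Ab — a Bb half-diminished seventh chord. The bass Fb is the fifth, so this is second inversion: figured 4/3.

4/3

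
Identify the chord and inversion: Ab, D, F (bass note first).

Reducing to letter names: Ab, D, F. These stack in thirds as D–F–Ab — a D diminished triad.
The lowest note is Ab, the fifth of the chord, so this is second inversion (figured bass 6/4).

D diminished, second inversion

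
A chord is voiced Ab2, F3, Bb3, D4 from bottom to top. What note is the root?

Bb

Reordering Ab, F, Bb, D into stacked thirds gives Bb–D–F–Ab; the bottom of that stack, Bb, is the root.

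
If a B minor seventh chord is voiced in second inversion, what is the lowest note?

B minor seventh is B–D–F#–A. Second inversion places the fifth in the bass: F#.

F#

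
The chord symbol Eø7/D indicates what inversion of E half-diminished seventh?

third inversion

Eø7/D means E half-diminished seventh with D in the bass. D is the seventh of E half-diminished seventh (E–G–Bb–D), so this is third inversion.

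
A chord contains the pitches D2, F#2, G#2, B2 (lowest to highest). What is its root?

G#

Reordering D, F#, G#, B into stacked thirds gives G#–B–D–F#; the bottom of that stack, G#, is the root.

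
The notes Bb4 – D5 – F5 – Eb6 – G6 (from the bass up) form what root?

Eb

Reordering Bb, D, F, Eb, G into stacked thirds gives Eb–G–Bb–D–F; the bottom of that stack, Eb, is the root.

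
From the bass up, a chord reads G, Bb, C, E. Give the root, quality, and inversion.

The distinct note names are G, Bb, C, E. Stacked in thirds they read C–E–G–Bb, which is a dominant seventh chord on C.
G is the fifth of C dominant seventh; fifth in the bass means second inversion (figured bass 4/3).

C dominant seventh, second inversion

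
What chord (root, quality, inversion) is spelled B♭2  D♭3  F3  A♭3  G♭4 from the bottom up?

The distinct note names are Bb, Db, F, Ab, Gb. Stacked in thirds they read Gb–Bb–Db–F–Ab, which is a major ninth chord on Gb.
Bb is the third of Gb major ninth; third in the bass means first inversion.

Gb major ninth, first inversion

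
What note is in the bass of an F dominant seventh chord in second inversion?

C

F dominant seventh is F–A–C–Eb. Second inversion places the fifth in the bass: C.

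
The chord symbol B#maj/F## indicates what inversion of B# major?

B#maj/F## means B# major with F## in the bass. F## is the fifth of B# major (B#–D##–F##), so this is second inversion.

second inversion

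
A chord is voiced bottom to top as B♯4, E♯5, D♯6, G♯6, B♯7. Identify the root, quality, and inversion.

E# minor seventh, second inversion

The distinct note names are B#, E#, D#, G#. Stacked in thirds they read E#–G#–B#–D#, which is a minor seventh chord on E#.
With the fifth (B#) in the bass, the chord is in second inversion (figured bass 4/3).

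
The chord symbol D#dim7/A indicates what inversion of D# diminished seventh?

second inversion

D#dim7/A means D# diminished seventh with A in the bass. A is the fifth of D# diminished seventh (D#–F#–A–C), so this is second inversion.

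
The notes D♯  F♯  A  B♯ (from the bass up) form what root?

B#

Reordering D#, F#, A, B# into stacked thirds gives B#–D#–F#–A; the bottom of that stack, B#, is the root.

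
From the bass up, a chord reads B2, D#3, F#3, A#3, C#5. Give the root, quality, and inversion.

B major ninth, root position

The pitch classes B, D#, F#, A#, C# arrange in thirds as B–D#–F#–A#–C#: a B major ninth chord.
With the root (B) in the bass, the chord is in root position.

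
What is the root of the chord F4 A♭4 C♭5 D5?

D

The distinct letter names are F, Ab, Cb, D. Arranged as a stack of thirds they read D–F–Ab–Cb, so D is the root (a D diminished seventh chord).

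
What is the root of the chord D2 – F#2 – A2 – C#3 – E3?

D

Reordering D, F#, A, C#, E into stacked thirds gives D–F#–A–C#–E; the bottom of that stack, D, is the root.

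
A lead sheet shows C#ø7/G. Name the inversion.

second inversion

C#ø7/G means C# half-diminished seventh with G in the bass. G is the fifth of C# half-diminished seventh (C#–E–G–B), so this is second inversion.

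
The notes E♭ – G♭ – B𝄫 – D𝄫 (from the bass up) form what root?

Reordering Eb, Gb, Bbb, Dbb into stacked thirds gives Eb–Gb–Bbb–Dbb; the bottom of that stack, Eb, is the root.

Eb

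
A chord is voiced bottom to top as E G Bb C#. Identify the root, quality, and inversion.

The pitch classes E, G, Bb, C# arrange in thirds as C#–E–G–Bb: a C# diminished seventh chord.
The lowest note is E, the third of the chord, so this is first inversion (figured bass 6/5).

C# diminished seventh, first inversion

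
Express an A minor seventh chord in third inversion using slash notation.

Third inversion of A minor seventh has the seventh (G) in the bass. As a slash chord: Am7/G.

Am7/G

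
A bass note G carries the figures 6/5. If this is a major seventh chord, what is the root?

Eb

The figures 6/5 mean the third of the chord is in the bass. If G is the third of a major seventh chord, the root is Eb (chord tones Eb–G–Bb–D).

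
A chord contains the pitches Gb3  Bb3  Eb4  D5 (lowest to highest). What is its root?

Eb

Reordering Gb, Bb, Eb, D into stacked thirds gives Eb–Gb–Bb–D; the bottom of that stack, Eb, is the root.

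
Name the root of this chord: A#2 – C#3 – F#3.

Reordering A#, C#, F# into stacked thirds gives F#–A#–C#; the bottom of that stack, F#, is the root.

F#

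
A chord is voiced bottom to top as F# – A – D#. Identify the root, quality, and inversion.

The pitch classes F#, A, D# arrange in thirds as D#–F#–A: a D# diminished triad.
F# is the third of D# diminished; third in the bass means first inversion (figured bass 6).

D# diminished, first inversion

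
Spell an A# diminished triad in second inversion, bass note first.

E, A#, C#

A# diminished is A#–C#–E. Second inversion puts the fifth (E) in the bass, with the remaining tones above: E, A#, C#.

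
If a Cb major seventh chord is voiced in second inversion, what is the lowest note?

Gb

The fifth of Cb major seventh (Cb–Eb–Gb–Bb) is Gb; that is the bass in second inversion.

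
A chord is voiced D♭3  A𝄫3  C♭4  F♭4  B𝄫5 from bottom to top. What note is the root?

Db, Abb, Cb, Fb, Bbb are the tones of a Bbb dominant ninth chord (Bbb–Db–Fb–Abb–Cb), making Bbb the root.

Bbb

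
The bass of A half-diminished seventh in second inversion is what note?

Eb

A half-diminished seventh is A–C–Eb–G. Second inversion places the fifth in the bass: Eb.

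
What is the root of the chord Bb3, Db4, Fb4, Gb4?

Gb

Bb, Db, Fb, Gb are the tones of a Gb dominant seventh chord (Gb–Bb–Db–Fb), making Gb the root.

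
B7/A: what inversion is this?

third inversion

B7/A means B dominant seventh with A in the bass. A is the seventh of B dominant seventh (B–D#–F#–A), so this is third inversion.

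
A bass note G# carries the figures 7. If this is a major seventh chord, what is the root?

G#

The figures 7 mean the root of the chord is in the bass. If G# is the root of a major seventh chord, the root is G# (chord tones G#–B#–D#–F##).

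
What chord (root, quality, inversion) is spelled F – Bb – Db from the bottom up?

The distinct note names are F, Bb, Db. Stacked in thirds they read Bb–Db–F, which is a minor triad on Bb.
The lowest note is F, the fifth of the chord, so this is second inversion (figured bass 6/4).

Bb minor, second inversion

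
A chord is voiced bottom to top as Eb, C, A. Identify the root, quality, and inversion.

A diminished, second inversion

The distinct note names are Eb, C, A. Stacked in thirds they read A–C–Eb, which is a diminished triad on A.
Eb is the fifth of A diminished; fifth in the bass means second inversion (figured bass 6/4).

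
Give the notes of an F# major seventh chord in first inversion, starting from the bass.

The chord tones are F#–A#–C#–E#. With the third (A#) lowest for first inversion: A#, C#, E#, F#.

A#, C#, E#, F#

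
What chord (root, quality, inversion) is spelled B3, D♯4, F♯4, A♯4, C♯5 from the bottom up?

B major ninth, root position

The distinct note names are B, D#, F#, A#, C#. Stacked in thirds they read B–D#–F#–A#–C#, which is a major ninth chord on B.
With the root (B) in the bass, the chord is in root position.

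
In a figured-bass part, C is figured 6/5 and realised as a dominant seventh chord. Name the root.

Ab

The figures 6/5 mean the third of the chord is in the bass. If C is the third of a dominant seventh chord, the root is Ab (chord tones Ab–C–Eb–Gb).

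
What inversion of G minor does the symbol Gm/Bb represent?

first inversion

Gm/Bb means G minor with Bb in the bass. Bb is the third of G minor (G–Bb–D), so this is first inversion.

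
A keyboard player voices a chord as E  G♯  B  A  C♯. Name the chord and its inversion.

The pitch classes E, G#, B, A, C# arrange in thirds as A–C#–E–G#–B: an A major ninth chord.
E is the fifth of A major ninth; fifth in the bass means second inversion.

A major ninth, second inversion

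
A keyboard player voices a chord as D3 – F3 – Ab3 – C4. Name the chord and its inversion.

D half-diminished seventh, root position

The distinct note names are D, F, Ab, C. Stacked in thirds they read D–F–Ab–C, which is a half-diminished seventh chord on D.
With the root (D) in the bass, the chord is in root position (figured bass 7).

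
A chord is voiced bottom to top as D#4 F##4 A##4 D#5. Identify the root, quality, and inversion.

D# augmented, root position

The distinct note names are D#, F##, A##. Stacked in thirds they read D#–F##–A##, which is an augmented triad on D#.
D# is the root of D# augmented; root in the bass means root position (figured bass 5/3).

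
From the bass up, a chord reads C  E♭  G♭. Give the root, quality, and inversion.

The pitch classes C, Eb, Gb arrange in thirds as C–Eb–Gb: a C diminished triad.
With the root (C) in the bass, the chord is in root position (figured bass 5/3).

C diminished, root position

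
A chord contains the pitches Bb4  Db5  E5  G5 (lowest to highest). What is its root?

Reordering Bb, Db, E, G into stacked thirds gives E–G–Bb–Db; the bottom of that stack, E, is the root.

E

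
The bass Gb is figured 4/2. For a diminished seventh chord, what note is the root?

A

The figures 4/2 mean the seventh of the chord is in the bass. If Gb is the seventh of a diminished seventh chord, the root is A (chord tones A–C–Eb–Gb).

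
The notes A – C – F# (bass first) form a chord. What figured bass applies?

The notes A, C, F# stack in thirds as F#–A–C — an F# diminished triad. The bass A is the third, so this is first inversion: figured 6.

6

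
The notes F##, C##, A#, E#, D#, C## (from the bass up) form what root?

D#

The distinct letter names are F##, C##, A#, E#, D#. Arranged as a stack of thirds they read D#–F##–A#–C##–E#, so D# is the root (a D# major ninth chord).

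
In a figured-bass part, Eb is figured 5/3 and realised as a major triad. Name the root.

Eb

The figures 5/3 mean the root of the chord is in the bass. If Eb is the root of a major triad, the root is Eb (chord tones Eb–G–Bb).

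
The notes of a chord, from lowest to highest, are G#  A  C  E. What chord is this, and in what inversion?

A minor-major seventh, third inversion

The distinct note names are G#, A, C, E. Stacked in thirds they read A–C–E–G#, which is a minor-major seventh chord on A.
With the seventh (G#) in the bass, the chord is in third inversion (figured bass 4/2).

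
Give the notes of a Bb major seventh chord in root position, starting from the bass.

Bb, D, F, A

Bb major seventh is Bb–D–F–A. Root position puts the root (Bb) in the bass, with the remaining tones above: Bb, D, F, A.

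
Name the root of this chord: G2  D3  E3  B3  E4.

E

The distinct letter names are G, D, E, B. Arranged as a stack of thirds they read E–G–B–D, so E is the root (an E minor seventh chord).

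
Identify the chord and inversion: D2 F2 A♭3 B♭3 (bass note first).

Bb dominant seventh, first inversion

The distinct note names are D, F, Ab, Bb. Stacked in thirds they read Bb–D–F–Ab, which is a dominant seventh chord on Bb.
The lowest note is D, the third of the chord, so this is first inversion (figured bass 6/5).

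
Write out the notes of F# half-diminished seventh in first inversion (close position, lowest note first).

A, C, E, F#

F# half-diminished seventh is F#–A–C–E. First inversion puts the third (A) in the bass, with the remaining tones above: A, C, E, F#.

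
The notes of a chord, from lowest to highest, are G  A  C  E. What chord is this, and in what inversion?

A minor seventh, third inversion

Reducing to letter names: G, A, C, E. These stack in thirds as A–C–E–G — an A minor seventh chord.
The lowest note is G, the seventh of the chord, so this is third inversion (figured bass 4/2).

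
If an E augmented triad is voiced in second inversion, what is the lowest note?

B#

In second inversion the fifth is lowest. For E augmented (E–G#–B#) that is B#.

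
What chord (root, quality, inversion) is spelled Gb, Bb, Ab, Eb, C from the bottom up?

The distinct note names are Gb, Bb, Ab, Eb, C. Stacked in thirds they read Ab–C–Eb–Gb–Bb, which is a dominant ninth chord on Ab.
With the seventh (Gb) in the bass, the chord is in third inversion.

Ab dominant ninth, third inversion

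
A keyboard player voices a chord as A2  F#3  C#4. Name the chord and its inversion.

The distinct note names are A, F#, C#. Stacked in thirds they read F#–A–C#, which is a minor triad on F#.
With the third (A) in the bass, the chord is in first inversion (figured bass 6).

F# minor, first inversion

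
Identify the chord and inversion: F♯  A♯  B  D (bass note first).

Reducing to letter names: F#, A#, B, D. These stack in thirds as B–D–F#–A# — a B minor-major seventh chord.
The lowest note is F#, the fifth of the chord, so this is second inversion (figured bass 4/3).

B minor-major seventh, second inversion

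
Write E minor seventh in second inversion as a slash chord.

Em7/B

Second inversion of E minor seventh has the fifth (B) in the bass. As a slash chord: Em7/B.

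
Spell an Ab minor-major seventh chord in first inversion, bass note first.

Cb, Eb, G, Ab

Spelling Ab minor-major seventh: Ab–Cb–Eb–G. In first inversion the third is bass, giving Cb, Eb, G, Ab from the bottom.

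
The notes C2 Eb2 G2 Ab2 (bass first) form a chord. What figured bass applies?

The notes C, Eb, G, Ab stack in thirds as Ab–C–Eb–G — an Ab major seventh chord. The bass C is the third, so this is first inversion: figured 6/5.

6/5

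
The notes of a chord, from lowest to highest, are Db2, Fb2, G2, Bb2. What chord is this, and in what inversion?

G diminished seventh, second inversion

The pitch classes Db, Fb, G, Bb arrange in thirds as G–Bb–Db–Fb: a G diminished seventh chord.
Db is the fifth of G diminished seventh; fifth in the bass means second inversion (figured bass 4/3).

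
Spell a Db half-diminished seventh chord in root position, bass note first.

The chord tones are Db–Fb–Abb–Cb. With the root (Db) lowest for root position: Db, Fb, Abb, Cb.

Db, Fb, Abb, Cb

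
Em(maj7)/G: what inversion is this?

first inversion

Em(maj7)/G means E minor-major seventh with G in the bass. G is the third of E minor-major seventh (E–G–B–D#), so this is first inversion.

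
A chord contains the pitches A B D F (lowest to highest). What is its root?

B

A, B, D, F are the tones of a B half-diminished seventh chord (B–D–F–A), making B the root.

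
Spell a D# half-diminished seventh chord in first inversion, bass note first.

The chord tones are D#–F#–A–C#. With the third (F#) lowest for first inversion: F#, A, C#, D#.

F#, A, C#, D#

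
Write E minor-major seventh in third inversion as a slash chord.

Em(maj7)/D#

Third inversion of E minor-major seventh has the seventh (D#) in the bass. As a slash chord: Em(maj7)/D#.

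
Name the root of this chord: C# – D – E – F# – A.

D

The distinct letter names are C#, D, E, F#, A. Arranged as a stack of thirds they read D–F#–A–C#–E, so D is the root (a D major ninth chord).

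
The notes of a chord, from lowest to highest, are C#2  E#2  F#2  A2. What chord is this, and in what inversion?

F# minor-major seventh, second inversion

Reducing to letter names: C#, E#, F#, A. These stack in thirds as F#–A–C#–E# — an F# minor-major seventh chord.
The lowest note is C#, the fifth of the chord, so this is second inversion (figured bass 4/3).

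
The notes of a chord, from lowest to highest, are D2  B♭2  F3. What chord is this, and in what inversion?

Bb major, first inversion

The pitch classes D, Bb, F arrange in thirds as Bb–D–F: a Bb major triad.
The lowest note is D, the third of the chord, so this is first inversion (figured bass 6).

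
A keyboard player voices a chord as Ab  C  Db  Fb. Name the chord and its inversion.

Db minor-major seventh, second inversion

The distinct note names are Ab, C, Db, Fb. Stacked in thirds they read Db–Fb–Ab–C, which is a minor-major seventh chord on Db.
With the fifth (Ab) in the bass, the chord is in second inversion (figured bass 4/3).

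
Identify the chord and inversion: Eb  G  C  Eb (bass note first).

C minor, first inversion

The distinct note names are Eb, G, C. Stacked in thirds they read C–Eb–G, which is a minor triad on C.
The lowest note is Eb, the third of the chord, so this is first inversion (figured bass 6).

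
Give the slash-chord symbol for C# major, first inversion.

C#M/E#

First inversion of C# major has the third (E#) in the bass. As a slash chord: C#M/E#.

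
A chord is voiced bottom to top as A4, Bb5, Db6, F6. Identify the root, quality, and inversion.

Bb minor-major seventh, third inversion

The pitch classes A, Bb, Db, F arrange in thirds as Bb–Db–F–A: a Bb minor-major seventh chord.
With the seventh (A) in the bass, the chord is in third inversion (figured bass 4/2).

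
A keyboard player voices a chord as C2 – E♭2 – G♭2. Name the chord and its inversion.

C diminished, root position

Reducing to letter names: C, Eb, Gb. These stack in thirds as C–Eb–Gb — a C diminished triad.
The lowest note is C, the root of the chord, so this is root position (figured bass 5/3).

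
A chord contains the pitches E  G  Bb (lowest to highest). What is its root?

The distinct letter names are E, G, Bb. Arranged as a stack of thirds they read E–G–Bb, so E is the root (an E diminished triad).

E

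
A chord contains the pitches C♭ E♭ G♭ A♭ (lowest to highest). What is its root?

Ab

The distinct letter names are Cb, Eb, Gb, Ab. Arranged as a stack of thirds they read Ab–Cb–Eb–Gb, so Ab is the root (an Ab minor seventh chord).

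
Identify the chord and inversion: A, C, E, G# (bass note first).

A minor-major seventh, root position

The pitch classes A, C, E, G# arrange in thirds as A–C–E–G#: an A minor-major seventh chord.
The lowest note is A, the root of the chord, so this is root position (figured bass 7).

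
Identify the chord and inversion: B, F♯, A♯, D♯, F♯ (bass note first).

B major seventh, root position

The distinct note names are B, F#, A#, D#. Stacked in thirds they read B–D#–F#–A#, which is a major seventh chord on B.
B is the root of B major seventh; root in the bass means root position (figured bass 7).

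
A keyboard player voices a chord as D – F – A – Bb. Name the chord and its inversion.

Bb major seventh, first inversion

The distinct note names are D, F, A, Bb. Stacked in thirds they read Bb–D–F–A, which is a major seventh chord on Bb.
D is the third of Bb major seventh; third in the bass means first inversion (figured bass 6/5).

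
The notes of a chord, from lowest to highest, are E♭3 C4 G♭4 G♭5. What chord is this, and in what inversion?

The distinct note names are Eb, C, Gb. Stacked in thirds they read C–Eb–Gb, which is a diminished triad on C.
Eb is the third of C diminished; third in the bass means first inversion (figured bass 6).

C diminished, first inversion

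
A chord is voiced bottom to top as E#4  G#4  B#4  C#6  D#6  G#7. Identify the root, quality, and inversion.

C# major ninth, first inversion

The distinct note names are E#, G#, B#, C#, D#. Stacked in thirds they read C#–E#–G#–B#–D#, which is a major ninth chord on C#.
E# is the third of C# major ninth; third in the bass means first inversion.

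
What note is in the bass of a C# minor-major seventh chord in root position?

C# minor-major seventh is C#–E–G#–B#. Root position places the root in the bass: C#.

C#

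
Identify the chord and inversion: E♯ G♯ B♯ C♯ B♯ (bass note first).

C# major seventh, first inversion

The pitch classes E#, G#, B#, C# arrange in thirds as C#–E#–G#–B#: a C# major seventh chord.
E# is the third of C# major seventh; third in the bass means first inversion (figured bass 6/5).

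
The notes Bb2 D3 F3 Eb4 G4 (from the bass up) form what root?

The distinct letter names are Bb, D, F, Eb, G. Arranged as a stack of thirds they read Eb–G–Bb–D–F, so Eb is the root (an Eb major ninth chord).

Eb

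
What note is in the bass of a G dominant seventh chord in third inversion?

G dominant seventh is G–B–D–F. Third inversion places the seventh in the bass: F.

F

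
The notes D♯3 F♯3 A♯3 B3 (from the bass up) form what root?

D#, F#, A#, B are the tones of a B major seventh chord (B–D#–F#–A#), making B the root.

B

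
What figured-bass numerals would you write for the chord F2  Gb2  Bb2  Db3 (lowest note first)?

4/2

The notes F, Gb, Bb, Db stack in thirds as Gb–Bb–Db–F — a Gb major seventh chord. The bass F is the seventh, so this is third inversion: figured 4/2.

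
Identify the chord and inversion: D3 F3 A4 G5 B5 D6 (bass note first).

The distinct note names are D, F, A, G, B. Stacked in thirds they read G–B–D–F–A, which is a dominant ninth chord on G.
With the fifth (D) in the bass, the chord is in second inversion.

G dominant ninth, second inversion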